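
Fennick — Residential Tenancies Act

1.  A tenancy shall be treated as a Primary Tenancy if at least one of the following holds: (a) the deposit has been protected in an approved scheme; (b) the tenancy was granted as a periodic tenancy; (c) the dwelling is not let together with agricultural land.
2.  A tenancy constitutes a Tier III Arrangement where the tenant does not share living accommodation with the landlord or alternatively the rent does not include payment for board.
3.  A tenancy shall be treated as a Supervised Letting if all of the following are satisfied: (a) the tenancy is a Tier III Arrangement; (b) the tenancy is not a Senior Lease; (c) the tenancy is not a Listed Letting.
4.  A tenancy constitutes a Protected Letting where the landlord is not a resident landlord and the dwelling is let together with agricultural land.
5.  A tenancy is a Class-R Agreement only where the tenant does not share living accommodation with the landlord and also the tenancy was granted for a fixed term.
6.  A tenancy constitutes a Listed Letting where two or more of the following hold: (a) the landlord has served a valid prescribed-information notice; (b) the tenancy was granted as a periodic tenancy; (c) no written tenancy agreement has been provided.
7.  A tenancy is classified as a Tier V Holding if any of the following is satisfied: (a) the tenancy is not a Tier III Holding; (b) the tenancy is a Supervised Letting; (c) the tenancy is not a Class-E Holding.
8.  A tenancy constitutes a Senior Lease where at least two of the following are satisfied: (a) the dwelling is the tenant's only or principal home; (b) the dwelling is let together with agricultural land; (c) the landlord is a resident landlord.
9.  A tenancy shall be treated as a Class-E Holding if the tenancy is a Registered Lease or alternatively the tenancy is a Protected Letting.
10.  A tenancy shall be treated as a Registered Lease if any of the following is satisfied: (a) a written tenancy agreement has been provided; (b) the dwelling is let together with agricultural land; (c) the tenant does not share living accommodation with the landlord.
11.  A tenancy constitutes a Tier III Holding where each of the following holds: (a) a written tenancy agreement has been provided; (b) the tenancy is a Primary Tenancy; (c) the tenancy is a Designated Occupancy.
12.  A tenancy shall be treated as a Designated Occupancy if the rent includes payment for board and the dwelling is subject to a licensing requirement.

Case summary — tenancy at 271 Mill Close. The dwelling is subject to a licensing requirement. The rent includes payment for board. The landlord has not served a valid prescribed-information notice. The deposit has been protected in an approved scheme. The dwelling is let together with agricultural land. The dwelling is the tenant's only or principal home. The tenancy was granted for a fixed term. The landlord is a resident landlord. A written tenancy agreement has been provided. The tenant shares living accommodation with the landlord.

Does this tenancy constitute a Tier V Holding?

paragraph 1 — Primary Tenancy: [the deposit has been protected in an approved scheme? yes] OR [the tenancy was granted as a periodic tenancy? no] OR [the dwelling is not let together with agricultural land? no] → satisfied.
paragraph 12 — Designated Occupancy: [the rent includes payment for board? yes] AND [the dwelling is subject to a licensing requirement? yes] → satisfied.
paragraph 11 — Tier III Holding: [a written tenancy agreement has been provided? yes] AND [Primary Tenancy (paragraph 1)? yes] AND [Designated Occupancy (paragraph 12)? yes] → satisfied.
paragraph 2 — Tier III Arrangement: [the tenant does not share living accommodation with the landlord? no] OR [the rent does not include payment for board? no] → not satisfied.
paragraph 8 — Senior Lease: the dwelling is the tenant's only or principal home? yes; the dwelling is let together with agricultural land? yes; the landlord is a resident landlord? yes — 3 of 3 hold (need ≥2) → satisfied.
paragraph 6 — Listed Letting: the landlord has served a valid prescribed-information notice? no; the tenancy was granted as a periodic tenancy? no; no written tenancy agreement has been provided? no — 0 of 3 hold (need ≥2) → not satisfied.
paragraph 3 — Supervised Letting: [Tier III Arrangement (paragraph 2)? no] AND [not a Senior Lease (paragraph 8)? no] AND [not a Listed Letting (paragraph 6)? yes] → not satisfied.
paragraph 10 — Registered Lease: [a written tenancy agreement has been provided? yes] OR [the dwelling is let together with agricultural land? yes] OR [the tenant does not share living accommodation with the landlord? no] → satisfied.
paragraph 4 — Protected Letting: [the landlord is not a resident landlord? no] AND [the dwelling is let together with agricultural land? yes] → not satisfied.
paragraph 9 — Class-E Holding: [Registered Lease (paragraph 10)? yes] OR [Protected Letting (paragraph 4)? no] → satisfied.
paragraph 7 — Tier V Holding: [not a Tier III Holding (paragraph 11)? no] OR [Supervised Letting (paragraph 3)? no] OR [not a Class-E Holding (paragraph 9)? no] → not satisfied.

No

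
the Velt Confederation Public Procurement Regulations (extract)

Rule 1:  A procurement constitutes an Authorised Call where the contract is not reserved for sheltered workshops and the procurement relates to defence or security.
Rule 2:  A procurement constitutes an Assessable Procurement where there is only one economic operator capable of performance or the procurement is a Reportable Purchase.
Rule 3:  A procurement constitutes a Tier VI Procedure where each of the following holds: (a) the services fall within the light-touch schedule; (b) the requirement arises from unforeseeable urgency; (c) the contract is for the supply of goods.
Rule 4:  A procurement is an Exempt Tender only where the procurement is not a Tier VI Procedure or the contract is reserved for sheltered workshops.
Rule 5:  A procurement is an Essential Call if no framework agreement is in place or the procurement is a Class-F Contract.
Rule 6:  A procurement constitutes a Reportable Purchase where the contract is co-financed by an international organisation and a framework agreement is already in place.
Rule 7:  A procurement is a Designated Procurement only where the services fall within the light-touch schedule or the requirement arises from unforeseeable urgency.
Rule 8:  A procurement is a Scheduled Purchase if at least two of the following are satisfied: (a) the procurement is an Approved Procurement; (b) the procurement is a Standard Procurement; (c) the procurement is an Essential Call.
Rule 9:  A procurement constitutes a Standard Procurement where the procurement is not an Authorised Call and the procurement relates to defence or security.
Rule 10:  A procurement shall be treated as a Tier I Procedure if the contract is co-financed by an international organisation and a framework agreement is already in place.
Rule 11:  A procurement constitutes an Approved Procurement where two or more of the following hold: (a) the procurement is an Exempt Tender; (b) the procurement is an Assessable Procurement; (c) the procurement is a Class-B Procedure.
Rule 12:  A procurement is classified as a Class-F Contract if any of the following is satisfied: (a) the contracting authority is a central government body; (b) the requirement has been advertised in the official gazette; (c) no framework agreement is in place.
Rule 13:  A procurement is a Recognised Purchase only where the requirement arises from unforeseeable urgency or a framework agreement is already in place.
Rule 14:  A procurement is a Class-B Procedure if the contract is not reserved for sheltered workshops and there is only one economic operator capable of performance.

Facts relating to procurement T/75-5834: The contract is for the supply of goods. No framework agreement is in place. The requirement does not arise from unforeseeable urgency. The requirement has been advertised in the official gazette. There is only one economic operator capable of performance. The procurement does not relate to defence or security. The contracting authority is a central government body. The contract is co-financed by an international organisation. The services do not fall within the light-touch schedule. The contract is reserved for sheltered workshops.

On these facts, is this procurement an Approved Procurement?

Yes

rule 3 — Tier VI Procedure: [the services fall within the light-touch schedule? no] AND [the requirement arises from unforeseeable urgency? no] AND [the contract is for the supply of goods? yes] → not satisfied.
rule 4 — Exempt Tender: [not a Tier VI Procedure (rule 3)? yes] OR [the contract is reserved for sheltered workshops? yes] → satisfied.
rule 6 — Reportable Purchase: [the contract is co-financed by an international organisation? yes] AND [a framework agreement is already in place? no] → not satisfied.
rule 2 — Assessable Procurement: [there is only one economic operator capable of performance? yes] OR [Reportable Purchase (rule 6)? no] → satisfied.
rule 14 — Class-B Procedure: [the contract is not reserved for sheltered workshops? no] AND [there is only one economic operator capable of performance? yes] → not satisfied.
rule 11 — Approved Procurement: Exempt Tender (rule 4)? yes; Assessable Procurement (rule 2)? yes; Class-B Procedure (rule 14)? no — 2 of 3 hold (need ≥2) → satisfied.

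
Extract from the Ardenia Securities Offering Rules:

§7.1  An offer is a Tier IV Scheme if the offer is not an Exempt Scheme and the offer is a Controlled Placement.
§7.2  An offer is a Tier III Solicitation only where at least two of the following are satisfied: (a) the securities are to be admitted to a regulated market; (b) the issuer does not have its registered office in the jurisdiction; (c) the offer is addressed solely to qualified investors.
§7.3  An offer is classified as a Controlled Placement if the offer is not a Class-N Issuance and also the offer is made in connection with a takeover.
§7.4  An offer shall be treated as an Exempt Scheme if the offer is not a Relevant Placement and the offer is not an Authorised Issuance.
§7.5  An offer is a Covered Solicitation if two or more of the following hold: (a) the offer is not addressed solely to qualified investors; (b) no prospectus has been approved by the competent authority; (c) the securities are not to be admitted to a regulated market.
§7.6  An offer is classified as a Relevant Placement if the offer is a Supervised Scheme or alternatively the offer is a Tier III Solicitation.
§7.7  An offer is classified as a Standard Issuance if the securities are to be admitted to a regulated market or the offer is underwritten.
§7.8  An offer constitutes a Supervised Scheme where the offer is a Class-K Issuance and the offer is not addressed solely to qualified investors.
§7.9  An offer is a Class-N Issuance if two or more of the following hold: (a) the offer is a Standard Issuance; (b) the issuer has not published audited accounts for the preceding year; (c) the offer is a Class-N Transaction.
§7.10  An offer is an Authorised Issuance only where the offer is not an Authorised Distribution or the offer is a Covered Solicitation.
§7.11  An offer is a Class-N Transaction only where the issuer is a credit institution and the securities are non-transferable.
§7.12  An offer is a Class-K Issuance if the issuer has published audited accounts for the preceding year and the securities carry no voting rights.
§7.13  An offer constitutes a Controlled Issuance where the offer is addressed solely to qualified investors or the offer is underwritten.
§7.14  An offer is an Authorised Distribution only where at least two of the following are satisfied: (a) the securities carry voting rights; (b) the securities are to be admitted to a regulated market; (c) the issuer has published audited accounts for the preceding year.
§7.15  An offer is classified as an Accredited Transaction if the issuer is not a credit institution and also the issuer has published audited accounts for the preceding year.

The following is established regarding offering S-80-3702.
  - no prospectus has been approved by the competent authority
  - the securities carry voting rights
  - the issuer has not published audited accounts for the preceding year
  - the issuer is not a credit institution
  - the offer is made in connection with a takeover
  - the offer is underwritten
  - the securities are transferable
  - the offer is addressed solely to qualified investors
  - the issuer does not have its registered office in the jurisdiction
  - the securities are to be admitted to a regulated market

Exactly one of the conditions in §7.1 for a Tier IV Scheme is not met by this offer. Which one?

Controlled Placement

Under §7.12: the issuer has published audited accounts for the preceding year? no; and the securities carry no voting rights? no. So the offer is not a Class-K Issuance.
Under §7.8: Class-K Issuance (§7.12)? no; and the offer is not addressed solely to qualified investors? no. So the offer is not a Supervised Scheme.
Under §7.2: the securities are to be admitted to a regulated market? yes; the issuer does not have its registered office in the jurisdiction? yes; the offer is addressed solely to qualified investors? yes — 3 of 3 hold (need ≥2) → satisfied.
Under §7.6: Supervised Scheme (§7.8)? no; or Tier III Solicitation (§7.2)? yes. So the offer is a Relevant Placement.
Under §7.14: the securities carry voting rights? yes; the securities are to be admitted to a regulated market? yes; the issuer has published audited accounts for the preceding year? no — 2 of 3 hold (need ≥2) → satisfied.
Under §7.5: the offer is not addressed solely to qualified investors? no; no prospectus has been approved by the competent authority? yes; the securities are not to be admitted to a regulated market? no — 1 of 3 hold (need ≥2) → not satisfied.
Under §7.10: not an Authorised Distribution (§7.14)? no; or Covered Solicitation (§7.5)? no. So the offer is not an Authorised Issuance.
Under §7.4: not a Relevant Placement (§7.6)? no; and not an Authorised Issuance (§7.10)? yes. So the offer is not an Exempt Scheme.
Under §7.7: the securities are to be admitted to a regulated market? yes; or the offer is underwritten? yes. So the offer is a Standard Issuance.
Under §7.11: the issuer is a credit institution? no; and the securities are non-transferable? no. So the offer is not a Class-N Transaction.
Under §7.9: Standard Issuance (§7.7)? yes; the issuer has not published audited accounts for the preceding year? yes; Class-N Transaction (§7.11)? no — 2 of 3 hold (need ≥2) → satisfied.
Under §7.3: not a Class-N Issuance (§7.9)? no; and the offer is made in connection with a takeover? yes. So the offer is not a Controlled Placement.
Under §7.1: not an Exempt Scheme (§7.4)? yes; and Controlled Placement (§7.3)? no. So the offer is not a Tier IV Scheme.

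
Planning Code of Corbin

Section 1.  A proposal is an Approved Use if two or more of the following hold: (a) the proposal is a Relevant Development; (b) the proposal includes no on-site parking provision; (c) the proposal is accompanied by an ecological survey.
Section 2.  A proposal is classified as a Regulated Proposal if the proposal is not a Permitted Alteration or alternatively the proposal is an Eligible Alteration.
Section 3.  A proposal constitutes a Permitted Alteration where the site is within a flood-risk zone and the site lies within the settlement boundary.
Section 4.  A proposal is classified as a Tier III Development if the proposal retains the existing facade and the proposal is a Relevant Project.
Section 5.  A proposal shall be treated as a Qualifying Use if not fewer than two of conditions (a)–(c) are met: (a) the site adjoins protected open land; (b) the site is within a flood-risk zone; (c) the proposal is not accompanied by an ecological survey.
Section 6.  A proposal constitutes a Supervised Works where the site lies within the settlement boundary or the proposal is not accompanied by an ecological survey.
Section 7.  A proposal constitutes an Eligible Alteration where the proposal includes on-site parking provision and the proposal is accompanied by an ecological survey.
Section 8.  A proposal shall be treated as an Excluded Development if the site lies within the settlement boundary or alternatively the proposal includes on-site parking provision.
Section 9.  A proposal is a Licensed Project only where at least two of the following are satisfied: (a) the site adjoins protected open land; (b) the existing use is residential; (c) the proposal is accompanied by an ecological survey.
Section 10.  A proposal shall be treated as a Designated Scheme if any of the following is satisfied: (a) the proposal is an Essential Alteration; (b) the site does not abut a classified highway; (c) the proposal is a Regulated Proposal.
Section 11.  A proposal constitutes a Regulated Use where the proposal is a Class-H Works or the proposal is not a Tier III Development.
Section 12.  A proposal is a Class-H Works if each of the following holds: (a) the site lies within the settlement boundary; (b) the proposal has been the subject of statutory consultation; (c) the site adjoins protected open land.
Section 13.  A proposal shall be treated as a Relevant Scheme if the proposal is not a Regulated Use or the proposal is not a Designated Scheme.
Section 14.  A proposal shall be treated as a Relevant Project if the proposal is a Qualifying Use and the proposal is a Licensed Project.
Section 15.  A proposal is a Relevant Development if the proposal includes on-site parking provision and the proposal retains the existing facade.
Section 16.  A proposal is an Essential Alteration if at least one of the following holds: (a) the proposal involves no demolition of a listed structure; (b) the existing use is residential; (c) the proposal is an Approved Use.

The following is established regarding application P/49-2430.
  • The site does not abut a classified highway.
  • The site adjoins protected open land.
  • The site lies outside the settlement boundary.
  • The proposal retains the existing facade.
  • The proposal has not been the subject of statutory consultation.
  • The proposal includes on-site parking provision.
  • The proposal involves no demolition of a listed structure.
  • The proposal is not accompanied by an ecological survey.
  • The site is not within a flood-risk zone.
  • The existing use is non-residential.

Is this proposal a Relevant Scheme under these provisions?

Under section 12: the site lies within the settlement boundary? no; and the proposal has been the subject of statutory consultation? no; and the site adjoins protected open land? yes. So the proposal is not a Class-H Works.
Under section 5: the site adjoins protected open land? yes; the site is within a flood-risk zone? no; the proposal is not accompanied by an ecological survey? yes — 2 of 3 hold (need ≥2) → satisfied.
Under section 9: the site adjoins protected open land? yes; the existing use is residential? no; the proposal is accompanied by an ecological survey? no — 1 of 3 hold (need ≥2) → not satisfied.
Under section 14: Qualifying Use (section 5)? yes; and Licensed Project (section 9)? no. So the proposal is not a Relevant Project.
Under section 4: the proposal retains the existing facade? yes; and Relevant Project (section 14)? no. So the proposal is not a Tier III Development.
Under section 11: Class-H Works (section 12)? no; or not a Tier III Development (section 4)? yes. So the proposal is a Regulated Use.
Under section 15: the proposal includes on-site parking provision? yes; and the proposal retains the existing facade? yes. So the proposal is a Relevant Development.
Under section 1: Relevant Development (section 15)? yes; the proposal includes no on-site parking provision? no; the proposal is accompanied by an ecological survey? no — 1 of 3 hold (need ≥2) → not satisfied.
Under section 16: the proposal involves no demolition of a listed structure? yes; or the existing use is residential? no; or Approved Use (section 1)? no. So the proposal is an Essential Alteration.
Under section 3: the site is within a flood-risk zone? no; and the site lies within the settlement boundary? no. So the proposal is not a Permitted Alteration.
Under section 7: the proposal includes on-site parking provision? yes; and the proposal is accompanied by an ecological survey? no. So the proposal is not an Eligible Alteration.
Under section 2: not a Permitted Alteration (section 3)? yes; or Eligible Alteration (section 7)? no. So the proposal is a Regulated Proposal.
Under section 10: Essential Alteration (section 16)? yes; or the site does not abut a classified highway? yes; or Regulated Proposal (section 2)? yes. So the proposal is a Designated Scheme.
Under section 13: not a Regulated Use (section 11)? no; or not a Designated Scheme (section 10)? no. So the proposal is not a Relevant Scheme.

No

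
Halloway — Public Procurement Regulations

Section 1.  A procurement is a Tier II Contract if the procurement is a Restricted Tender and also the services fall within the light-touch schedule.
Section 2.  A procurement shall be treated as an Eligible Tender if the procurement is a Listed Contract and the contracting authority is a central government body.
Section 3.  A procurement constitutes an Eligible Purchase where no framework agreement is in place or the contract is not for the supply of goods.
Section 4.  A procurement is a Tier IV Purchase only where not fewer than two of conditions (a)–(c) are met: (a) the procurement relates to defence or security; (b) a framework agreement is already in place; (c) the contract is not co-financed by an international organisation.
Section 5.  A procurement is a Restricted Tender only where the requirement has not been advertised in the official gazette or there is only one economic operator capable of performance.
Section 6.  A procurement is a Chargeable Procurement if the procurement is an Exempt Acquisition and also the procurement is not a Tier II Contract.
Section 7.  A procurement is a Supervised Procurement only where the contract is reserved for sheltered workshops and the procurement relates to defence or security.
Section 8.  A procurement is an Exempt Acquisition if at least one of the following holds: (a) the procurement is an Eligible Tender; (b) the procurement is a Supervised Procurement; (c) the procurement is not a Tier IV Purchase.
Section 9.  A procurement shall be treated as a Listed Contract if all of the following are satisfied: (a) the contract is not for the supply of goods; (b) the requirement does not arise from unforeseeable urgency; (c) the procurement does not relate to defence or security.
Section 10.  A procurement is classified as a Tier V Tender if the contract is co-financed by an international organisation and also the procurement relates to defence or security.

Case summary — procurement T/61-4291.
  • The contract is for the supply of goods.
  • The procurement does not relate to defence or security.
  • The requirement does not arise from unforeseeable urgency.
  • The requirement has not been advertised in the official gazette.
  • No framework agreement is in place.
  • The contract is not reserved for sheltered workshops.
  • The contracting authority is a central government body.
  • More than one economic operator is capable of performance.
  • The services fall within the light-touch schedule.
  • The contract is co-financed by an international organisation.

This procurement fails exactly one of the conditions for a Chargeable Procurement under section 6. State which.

Tier II Contract

section 9 — Listed Contract: [the contract is not for the supply of goods? no] AND [the requirement does not arise from unforeseeable urgency? yes] AND [the procurement does not relate to defence or security? yes] → not satisfied.
section 2 — Eligible Tender: [Listed Contract (section 9)? no] AND [the contracting authority is a central government body? yes] → not satisfied.
section 7 — Supervised Procurement: [the contract is reserved for sheltered workshops? no] AND [the procurement relates to defence or security? no] → not satisfied.
section 4 — Tier IV Purchase: the procurement relates to defence or security? no; a framework agreement is already in place? no; the contract is not co-financed by an international organisation? no — 0 of 3 hold (need ≥2) → not satisfied.
section 8 — Exempt Acquisition: [Eligible Tender (section 2)? no] OR [Supervised Procurement (section 7)? no] OR [not a Tier IV Purchase (section 4)? yes] → satisfied.
section 5 — Restricted Tender: [the requirement has not been advertised in the official gazette? yes] OR [there is only one economic operator capable of performance? no] → satisfied.
section 1 — Tier II Contract: [Restricted Tender (section 5)? yes] AND [the services fall within the light-touch schedule? yes] → satisfied.
section 6 — Chargeable Procurement: [Exempt Acquisition (section 8)? yes] AND [not a Tier II Contract (section 1)? no] → not satisfied.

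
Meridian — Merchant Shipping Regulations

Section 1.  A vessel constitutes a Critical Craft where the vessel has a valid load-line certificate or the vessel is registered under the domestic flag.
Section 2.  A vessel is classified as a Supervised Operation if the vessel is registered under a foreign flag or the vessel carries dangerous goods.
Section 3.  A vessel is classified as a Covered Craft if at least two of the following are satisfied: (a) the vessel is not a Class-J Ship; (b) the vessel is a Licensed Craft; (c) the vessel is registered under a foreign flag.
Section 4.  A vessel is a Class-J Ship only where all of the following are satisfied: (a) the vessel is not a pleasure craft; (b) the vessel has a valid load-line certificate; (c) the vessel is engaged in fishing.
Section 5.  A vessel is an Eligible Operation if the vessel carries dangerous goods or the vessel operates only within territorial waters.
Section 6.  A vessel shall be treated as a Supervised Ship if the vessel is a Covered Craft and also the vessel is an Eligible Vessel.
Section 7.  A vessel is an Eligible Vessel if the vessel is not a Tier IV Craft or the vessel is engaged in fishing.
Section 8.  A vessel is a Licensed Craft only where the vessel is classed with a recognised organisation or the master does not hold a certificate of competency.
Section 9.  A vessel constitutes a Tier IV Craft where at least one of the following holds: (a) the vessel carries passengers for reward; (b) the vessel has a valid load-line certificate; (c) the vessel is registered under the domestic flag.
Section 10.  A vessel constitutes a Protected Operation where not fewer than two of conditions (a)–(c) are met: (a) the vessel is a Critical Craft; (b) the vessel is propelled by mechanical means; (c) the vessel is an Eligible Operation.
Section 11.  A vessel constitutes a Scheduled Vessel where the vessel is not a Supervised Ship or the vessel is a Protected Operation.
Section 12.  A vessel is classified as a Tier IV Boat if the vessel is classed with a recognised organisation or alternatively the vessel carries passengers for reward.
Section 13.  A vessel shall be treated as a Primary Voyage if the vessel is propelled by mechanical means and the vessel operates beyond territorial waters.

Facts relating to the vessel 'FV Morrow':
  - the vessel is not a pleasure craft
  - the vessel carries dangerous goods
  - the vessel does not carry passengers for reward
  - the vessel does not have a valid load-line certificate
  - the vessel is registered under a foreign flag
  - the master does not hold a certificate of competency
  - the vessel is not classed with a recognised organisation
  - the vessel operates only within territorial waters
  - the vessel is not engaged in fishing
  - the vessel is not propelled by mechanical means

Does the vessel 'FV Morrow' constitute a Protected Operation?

section 1 — Critical Craft: [the vessel has a valid load-line certificate? no] OR [the vessel is registered under the domestic flag? no] → not satisfied.
section 5 — Eligible Operation: [the vessel carries dangerous goods? yes] OR [the vessel operates only within territorial waters? yes] → satisfied.
section 10 — Protected Operation: Critical Craft (section 1)? no; the vessel is propelled by mechanical means? no; Eligible Operation (section 5)? yes — 1 of 3 hold (need ≥2) → not satisfied.

No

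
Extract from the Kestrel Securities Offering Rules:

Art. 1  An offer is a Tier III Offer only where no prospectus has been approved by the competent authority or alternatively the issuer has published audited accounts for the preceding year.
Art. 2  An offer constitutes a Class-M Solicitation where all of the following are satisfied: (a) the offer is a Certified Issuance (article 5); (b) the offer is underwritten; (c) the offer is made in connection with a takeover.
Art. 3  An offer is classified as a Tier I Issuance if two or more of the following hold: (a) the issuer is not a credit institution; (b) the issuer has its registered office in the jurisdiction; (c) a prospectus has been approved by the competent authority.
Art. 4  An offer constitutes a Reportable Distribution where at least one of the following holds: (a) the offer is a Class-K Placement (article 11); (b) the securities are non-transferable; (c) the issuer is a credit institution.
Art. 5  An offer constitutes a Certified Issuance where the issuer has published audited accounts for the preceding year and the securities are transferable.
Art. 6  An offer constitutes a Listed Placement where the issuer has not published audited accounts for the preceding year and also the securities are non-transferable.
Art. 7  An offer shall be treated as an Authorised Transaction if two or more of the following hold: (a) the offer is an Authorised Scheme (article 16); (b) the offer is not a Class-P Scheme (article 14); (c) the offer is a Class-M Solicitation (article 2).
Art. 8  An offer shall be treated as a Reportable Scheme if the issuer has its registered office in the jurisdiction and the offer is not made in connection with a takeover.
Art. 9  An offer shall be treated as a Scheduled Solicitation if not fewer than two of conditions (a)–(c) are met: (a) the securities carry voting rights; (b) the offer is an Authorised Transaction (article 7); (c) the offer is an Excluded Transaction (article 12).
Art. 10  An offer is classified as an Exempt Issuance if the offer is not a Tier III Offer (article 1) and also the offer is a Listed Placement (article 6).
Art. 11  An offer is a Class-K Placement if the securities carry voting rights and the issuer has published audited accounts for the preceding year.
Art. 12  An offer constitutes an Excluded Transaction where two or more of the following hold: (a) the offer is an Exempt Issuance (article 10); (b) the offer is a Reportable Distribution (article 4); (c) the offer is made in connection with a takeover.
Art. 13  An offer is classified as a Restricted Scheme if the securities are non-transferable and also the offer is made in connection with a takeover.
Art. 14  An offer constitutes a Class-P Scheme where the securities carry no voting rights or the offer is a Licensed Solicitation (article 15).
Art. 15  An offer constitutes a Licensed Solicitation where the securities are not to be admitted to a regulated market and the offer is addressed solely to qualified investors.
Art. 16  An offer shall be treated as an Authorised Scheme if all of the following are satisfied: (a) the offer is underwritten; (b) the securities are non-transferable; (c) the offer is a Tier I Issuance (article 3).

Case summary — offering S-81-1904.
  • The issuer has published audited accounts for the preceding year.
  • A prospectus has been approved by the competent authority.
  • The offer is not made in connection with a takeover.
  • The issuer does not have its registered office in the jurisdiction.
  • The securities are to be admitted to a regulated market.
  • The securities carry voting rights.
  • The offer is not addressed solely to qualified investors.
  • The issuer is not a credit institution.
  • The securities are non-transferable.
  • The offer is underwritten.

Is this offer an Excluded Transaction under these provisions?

article 1 — Tier III Offer: [no prospectus has been approved by the competent authority? no] OR [the issuer has published audited accounts for the preceding year? yes] → satisfied.
article 6 — Listed Placement: [the issuer has not published audited accounts for the preceding year? no] AND [the securities are non-transferable? yes] → not satisfied.
article 10 — Exempt Issuance: [not a Tier III Offer (article 1)? no] AND [Listed Placement (article 6)? no] → not satisfied.
article 11 — Class-K Placement: [the securities carry voting rights? yes] AND [the issuer has published audited accounts for the preceding year? yes] → satisfied.
article 4 — Reportable Distribution: [Class-K Placement (article 11)? yes] OR [the securities are non-transferable? yes] OR [the issuer is a credit institution? no] → satisfied.
article 12 — Excluded Transaction: Exempt Issuance (article 10)? no; Reportable Distribution (article 4)? yes; the offer is made in connection with a takeover? no — 1 of 3 hold (need ≥2) → not satisfied.

No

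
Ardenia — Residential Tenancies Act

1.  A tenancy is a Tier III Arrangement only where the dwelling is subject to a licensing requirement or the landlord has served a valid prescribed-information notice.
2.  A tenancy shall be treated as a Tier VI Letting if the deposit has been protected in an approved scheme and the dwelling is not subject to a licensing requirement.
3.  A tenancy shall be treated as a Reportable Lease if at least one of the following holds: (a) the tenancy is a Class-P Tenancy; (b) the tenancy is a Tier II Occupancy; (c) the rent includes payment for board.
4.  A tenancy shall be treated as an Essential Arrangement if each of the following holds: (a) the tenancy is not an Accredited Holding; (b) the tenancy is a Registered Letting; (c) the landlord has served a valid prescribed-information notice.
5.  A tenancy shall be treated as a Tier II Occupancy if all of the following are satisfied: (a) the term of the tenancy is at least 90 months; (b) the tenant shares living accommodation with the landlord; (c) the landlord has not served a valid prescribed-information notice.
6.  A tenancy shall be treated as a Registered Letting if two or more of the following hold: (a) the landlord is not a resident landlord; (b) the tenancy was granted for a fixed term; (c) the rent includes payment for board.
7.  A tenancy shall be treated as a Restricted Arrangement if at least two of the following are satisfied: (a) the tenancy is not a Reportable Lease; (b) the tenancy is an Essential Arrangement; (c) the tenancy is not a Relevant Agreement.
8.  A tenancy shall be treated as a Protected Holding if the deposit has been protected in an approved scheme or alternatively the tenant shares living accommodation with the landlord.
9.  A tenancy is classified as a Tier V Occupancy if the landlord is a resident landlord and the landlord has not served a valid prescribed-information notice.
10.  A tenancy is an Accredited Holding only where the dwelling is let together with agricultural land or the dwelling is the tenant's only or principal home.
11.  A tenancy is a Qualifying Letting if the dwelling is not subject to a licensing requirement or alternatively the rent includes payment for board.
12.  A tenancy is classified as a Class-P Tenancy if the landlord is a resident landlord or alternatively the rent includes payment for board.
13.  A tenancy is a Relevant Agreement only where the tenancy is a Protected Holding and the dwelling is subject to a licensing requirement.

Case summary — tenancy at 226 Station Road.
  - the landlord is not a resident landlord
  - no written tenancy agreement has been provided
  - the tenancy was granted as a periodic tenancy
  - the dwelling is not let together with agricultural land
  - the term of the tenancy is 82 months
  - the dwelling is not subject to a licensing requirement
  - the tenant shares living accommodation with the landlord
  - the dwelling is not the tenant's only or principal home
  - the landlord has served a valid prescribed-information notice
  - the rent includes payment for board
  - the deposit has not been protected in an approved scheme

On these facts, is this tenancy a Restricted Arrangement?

Yes

paragraph 12 — Class-P Tenancy: [the landlord is a resident landlord? no] OR [the rent includes payment for board? yes] → satisfied.
paragraph 5 — Tier II Occupancy: [term of the tenancy: 82 months ≥ 90 months? no] AND [the tenant shares living accommodation with the landlord? yes] AND [the landlord has not served a valid prescribed-information notice? no] → not satisfied.
paragraph 3 — Reportable Lease: [Class-P Tenancy (paragraph 12)? yes] OR [Tier II Occupancy (paragraph 5)? no] OR [the rent includes payment for board? yes] → satisfied.
paragraph 10 — Accredited Holding: [the dwelling is let together with agricultural land? no] OR [the dwelling is the tenant's only or principal home? no] → not satisfied.
paragraph 6 — Registered Letting: the landlord is not a resident landlord? yes; the tenancy was granted for a fixed term? no; the rent includes payment for board? yes — 2 of 3 hold (need ≥2) → satisfied.
paragraph 4 — Essential Arrangement: [not an Accredited Holding (paragraph 10)? yes] AND [Registered Letting (paragraph 6)? yes] AND [the landlord has served a valid prescribed-information notice? yes] → satisfied.
paragraph 8 — Protected Holding: [the deposit has been protected in an approved scheme? no] OR [the tenant shares living accommodation with the landlord? yes] → satisfied.
paragraph 13 — Relevant Agreement: [Protected Holding (paragraph 8)? yes] AND [the dwelling is subject to a licensing requirement? no] → not satisfied.
paragraph 7 — Restricted Arrangement: not a Reportable Lease (paragraph 3)? no; Essential Arrangement (paragraph 4)? yes; not a Relevant Agreement (paragraph 13)? yes — 2 of 3 hold (need ≥2) → satisfied.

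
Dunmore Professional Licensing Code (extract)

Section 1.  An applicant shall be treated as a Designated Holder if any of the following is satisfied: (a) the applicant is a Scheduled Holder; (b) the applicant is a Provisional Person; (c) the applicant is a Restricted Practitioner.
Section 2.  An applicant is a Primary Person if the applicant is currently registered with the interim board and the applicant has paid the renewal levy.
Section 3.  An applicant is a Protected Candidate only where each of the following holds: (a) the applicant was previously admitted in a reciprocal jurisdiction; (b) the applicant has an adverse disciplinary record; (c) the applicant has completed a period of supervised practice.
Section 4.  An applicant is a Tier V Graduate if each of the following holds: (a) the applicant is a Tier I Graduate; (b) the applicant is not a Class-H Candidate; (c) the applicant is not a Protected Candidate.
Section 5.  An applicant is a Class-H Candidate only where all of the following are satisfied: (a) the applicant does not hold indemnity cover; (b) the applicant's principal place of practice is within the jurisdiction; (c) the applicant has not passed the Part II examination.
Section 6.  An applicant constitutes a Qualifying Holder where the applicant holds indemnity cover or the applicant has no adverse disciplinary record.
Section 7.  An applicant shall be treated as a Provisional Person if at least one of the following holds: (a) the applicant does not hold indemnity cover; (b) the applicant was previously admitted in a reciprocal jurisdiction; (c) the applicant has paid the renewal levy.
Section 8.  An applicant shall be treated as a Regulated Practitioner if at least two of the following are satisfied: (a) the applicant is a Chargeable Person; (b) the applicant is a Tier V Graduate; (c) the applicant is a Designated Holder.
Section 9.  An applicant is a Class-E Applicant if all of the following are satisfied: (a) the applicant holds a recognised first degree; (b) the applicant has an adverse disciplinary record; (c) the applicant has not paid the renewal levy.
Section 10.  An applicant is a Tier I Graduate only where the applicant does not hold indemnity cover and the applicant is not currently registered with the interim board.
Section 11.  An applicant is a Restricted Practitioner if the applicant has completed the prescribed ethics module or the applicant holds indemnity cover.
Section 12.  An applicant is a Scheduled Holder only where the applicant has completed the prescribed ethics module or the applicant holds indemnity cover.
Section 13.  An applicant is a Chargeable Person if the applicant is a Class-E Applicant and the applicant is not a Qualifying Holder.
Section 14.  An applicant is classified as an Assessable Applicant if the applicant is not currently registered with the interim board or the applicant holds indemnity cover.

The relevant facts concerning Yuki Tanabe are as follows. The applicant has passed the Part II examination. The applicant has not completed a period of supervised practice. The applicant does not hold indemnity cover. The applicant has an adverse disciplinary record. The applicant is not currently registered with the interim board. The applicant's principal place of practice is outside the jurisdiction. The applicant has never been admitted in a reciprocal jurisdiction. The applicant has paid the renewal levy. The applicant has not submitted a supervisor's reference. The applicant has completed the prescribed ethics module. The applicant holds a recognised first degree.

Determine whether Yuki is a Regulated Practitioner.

Yes

section 9 — Class-E Applicant: [the applicant holds a recognised first degree? yes] AND [the applicant has an adverse disciplinary record? yes] AND [the applicant has not paid the renewal levy? no] → not satisfied.
section 6 — Qualifying Holder: [the applicant holds indemnity cover? no] OR [the applicant has no adverse disciplinary record? no] → not satisfied.
section 13 — Chargeable Person: [Class-E Applicant (section 9)? no] AND [not a Qualifying Holder (section 6)? yes] → not satisfied.
section 10 — Tier I Graduate: [the applicant does not hold indemnity cover? yes] AND [the applicant is not currently registered with the interim board? yes] → satisfied.
section 5 — Class-H Candidate: [the applicant does not hold indemnity cover? yes] AND [the applicant's principal place of practice is within the jurisdiction? no] AND [the applicant has not passed the Part II examination? no] → not satisfied.
section 3 — Protected Candidate: [the applicant was previously admitted in a reciprocal jurisdiction? no] AND [the applicant has an adverse disciplinary record? yes] AND [the applicant has completed a period of supervised practice? no] → not satisfied.
section 4 — Tier V Graduate: [Tier I Graduate (section 10)? yes] AND [not a Class-H Candidate (section 5)? yes] AND [not a Protected Candidate (section 3)? yes] → satisfied.
section 12 — Scheduled Holder: [the applicant has completed the prescribed ethics module? yes] OR [the applicant holds indemnity cover? no] → satisfied.
section 7 — Provisional Person: [the applicant does not hold indemnity cover? yes] OR [the applicant was previously admitted in a reciprocal jurisdiction? no] OR [the applicant has paid the renewal levy? yes] → satisfied.
section 11 — Restricted Practitioner: [the applicant has completed the prescribed ethics module? yes] OR [the applicant holds indemnity cover? no] → satisfied.
section 1 — Designated Holder: [Scheduled Holder (section 12)? yes] OR [Provisional Person (section 7)? yes] OR [Restricted Practitioner (section 11)? yes] → satisfied.
section 8 — Regulated Practitioner: Chargeable Person (section 13)? no; Tier V Graduate (section 4)? yes; Designated Holder (section 1)? yes — 2 of 3 hold (need ≥2) → satisfied.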